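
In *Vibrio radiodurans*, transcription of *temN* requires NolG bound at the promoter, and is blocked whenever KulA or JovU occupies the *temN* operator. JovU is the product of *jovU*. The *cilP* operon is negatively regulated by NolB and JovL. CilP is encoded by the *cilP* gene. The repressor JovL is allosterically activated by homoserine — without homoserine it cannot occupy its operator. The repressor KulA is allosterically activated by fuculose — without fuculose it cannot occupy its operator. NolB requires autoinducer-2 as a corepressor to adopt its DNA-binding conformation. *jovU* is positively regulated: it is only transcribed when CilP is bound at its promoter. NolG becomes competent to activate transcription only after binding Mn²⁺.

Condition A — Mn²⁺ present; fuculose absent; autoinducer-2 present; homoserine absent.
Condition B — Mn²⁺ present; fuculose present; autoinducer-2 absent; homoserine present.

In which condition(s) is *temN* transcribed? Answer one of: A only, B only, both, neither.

Condition A:
Mn²⁺ is present, so NolG is active.
Fuculose is absent, so KulA is inactive.
Autoinducer-2 is present, so NolB is active.
Homoserine is absent, so JovL is inactive.
With repressor NolB bound, *cilP* is not transcribed.
So CilP is not produced.
Required activator CilP is absent, so *jovU* is not transcribed.
So JovU is not produced.
No repressor is bound and NolG is active, so *temN* is transcribed.
→ *temN* is ON in A.
Condition B:
Mn²⁺ is present, so NolG is active.
Fuculose is present, so KulA is active.
Autoinducer-2 is absent, so NolB is inactive.
Homoserine is present, so JovL is active.
With repressor JovL bound, *cilP* is not transcribed.
So CilP is not produced.
Required activator CilP is absent, so *jovU* is not transcribed.
So JovU is not produced.
With repressor KulA bound, *temN* is not transcribed.
→ *temN* is OFF in B.

A only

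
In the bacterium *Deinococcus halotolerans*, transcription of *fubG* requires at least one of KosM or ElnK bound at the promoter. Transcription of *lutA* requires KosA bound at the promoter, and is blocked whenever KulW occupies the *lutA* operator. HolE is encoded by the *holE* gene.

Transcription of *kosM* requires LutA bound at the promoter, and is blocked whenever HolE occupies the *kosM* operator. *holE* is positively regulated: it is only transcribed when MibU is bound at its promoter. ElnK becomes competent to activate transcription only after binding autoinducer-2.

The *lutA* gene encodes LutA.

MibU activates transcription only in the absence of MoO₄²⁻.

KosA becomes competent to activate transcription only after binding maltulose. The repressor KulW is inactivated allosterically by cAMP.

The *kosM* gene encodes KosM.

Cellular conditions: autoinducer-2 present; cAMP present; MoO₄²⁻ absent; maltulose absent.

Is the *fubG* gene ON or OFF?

Maltulose is absent, so KosA is inactive.
cAMP is present, so KulW is inactive.
Required activator KosA is absent, so *lutA* is not transcribed.
So LutA is not produced.
MoO₄²⁻ is absent, so MibU is active.
No repressor is bound and MibU is active, so *holE* is transcribed.
So HolE is produced and active.
With repressor HolE bound, *kosM* is not transcribed.
So KosM is not produced.
Autoinducer-2 is present, so ElnK is active.
Activator ElnK is present, so *fubG* is transcribed.

ON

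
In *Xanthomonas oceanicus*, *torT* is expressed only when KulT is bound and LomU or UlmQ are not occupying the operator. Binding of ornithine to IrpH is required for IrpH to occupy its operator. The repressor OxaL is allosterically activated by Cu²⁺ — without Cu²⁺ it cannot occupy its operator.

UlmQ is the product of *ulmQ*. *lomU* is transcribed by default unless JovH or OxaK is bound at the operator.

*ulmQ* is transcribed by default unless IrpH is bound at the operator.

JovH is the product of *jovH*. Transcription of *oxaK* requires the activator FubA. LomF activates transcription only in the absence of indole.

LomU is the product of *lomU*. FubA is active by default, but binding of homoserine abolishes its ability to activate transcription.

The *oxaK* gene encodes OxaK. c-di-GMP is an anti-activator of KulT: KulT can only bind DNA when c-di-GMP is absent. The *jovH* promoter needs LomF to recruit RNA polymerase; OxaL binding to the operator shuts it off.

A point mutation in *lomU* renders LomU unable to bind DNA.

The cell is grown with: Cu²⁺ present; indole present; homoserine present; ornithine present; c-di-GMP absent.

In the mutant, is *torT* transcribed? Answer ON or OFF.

ON

LomU is non-functional in this strain, so it has no effect.
c-di-GMP is absent, so KulT is active.
Ornithine is present, so IrpH is active.
With repressor IrpH bound, *ulmQ* is not transcribed.
So UlmQ is not produced.
No repressor is bound and KulT is active, so *torT* is transcribed.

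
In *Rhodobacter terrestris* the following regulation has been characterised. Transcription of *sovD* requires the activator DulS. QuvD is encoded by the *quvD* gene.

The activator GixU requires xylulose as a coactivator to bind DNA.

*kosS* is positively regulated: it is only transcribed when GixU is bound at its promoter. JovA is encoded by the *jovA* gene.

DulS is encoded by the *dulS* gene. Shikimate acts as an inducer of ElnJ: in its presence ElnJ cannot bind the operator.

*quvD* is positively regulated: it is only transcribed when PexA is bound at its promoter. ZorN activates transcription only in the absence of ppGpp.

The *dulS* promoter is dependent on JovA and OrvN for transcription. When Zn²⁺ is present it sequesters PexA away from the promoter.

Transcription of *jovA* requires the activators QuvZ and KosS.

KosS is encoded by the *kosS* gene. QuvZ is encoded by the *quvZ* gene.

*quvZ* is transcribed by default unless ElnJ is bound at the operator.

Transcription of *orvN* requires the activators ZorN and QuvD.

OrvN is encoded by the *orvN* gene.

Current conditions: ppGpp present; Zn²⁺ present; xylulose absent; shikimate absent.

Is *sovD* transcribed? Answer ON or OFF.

OFF

Shikimate is absent, so ElnJ is active.
With repressor ElnJ bound, *quvZ* is not transcribed.
So QuvZ is not produced.
Xylulose is absent, so GixU is inactive.
Required activator GixU is absent, so *kosS* is not transcribed.
So KosS is not produced.
Required activator QuvZ is absent, so *jovA* is not transcribed.
So JovA is not produced.
ppGpp is present, so ZorN is inactive.
Zn²⁺ is present, so PexA is inactive.
Required activator PexA is absent, so *quvD* is not transcribed.
So QuvD is not produced.
Required activator ZorN is absent, so *orvN* is not transcribed.
So OrvN is not produced.
Required activator JovA is absent, so *dulS* is not transcribed.
So DulS is not produced.
Required activator DulS is absent, so *sovD* is not transcribed.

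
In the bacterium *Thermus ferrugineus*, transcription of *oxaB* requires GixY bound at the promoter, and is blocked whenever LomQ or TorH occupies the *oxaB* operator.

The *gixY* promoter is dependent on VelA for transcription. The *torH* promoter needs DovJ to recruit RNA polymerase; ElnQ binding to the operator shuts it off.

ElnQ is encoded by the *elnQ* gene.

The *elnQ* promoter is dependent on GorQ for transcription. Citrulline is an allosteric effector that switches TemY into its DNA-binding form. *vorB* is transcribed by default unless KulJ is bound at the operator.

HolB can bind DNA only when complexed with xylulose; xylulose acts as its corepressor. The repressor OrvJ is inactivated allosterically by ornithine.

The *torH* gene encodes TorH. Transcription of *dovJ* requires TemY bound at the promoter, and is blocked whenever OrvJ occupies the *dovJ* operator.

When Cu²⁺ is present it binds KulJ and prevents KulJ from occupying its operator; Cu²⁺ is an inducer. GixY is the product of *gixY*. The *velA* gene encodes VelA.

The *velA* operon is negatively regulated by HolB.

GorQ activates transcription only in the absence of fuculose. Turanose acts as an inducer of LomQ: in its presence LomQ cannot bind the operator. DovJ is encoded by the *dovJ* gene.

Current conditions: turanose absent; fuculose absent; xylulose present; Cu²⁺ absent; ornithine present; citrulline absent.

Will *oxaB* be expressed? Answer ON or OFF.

OFF

Turanose is absent, so LomQ is active.
Ornithine is present, so OrvJ is inactive.
Citrulline is absent, so TemY is inactive.
Required activator TemY is absent, so *dovJ* is not transcribed.
So DovJ is not produced.
Fuculose is absent, so GorQ is active.
No repressor is bound and GorQ is active, so *elnQ* is transcribed.
So ElnQ is produced and active.
With repressor ElnQ bound, *torH* is not transcribed.
So TorH is not produced.
Xylulose is present, so HolB is active.
With repressor HolB bound, *velA* is not transcribed.
So VelA is not produced.
Required activator VelA is absent, so *gixY* is not transcribed.
So GixY is not produced.
With repressor LomQ bound, *oxaB* is not transcribed.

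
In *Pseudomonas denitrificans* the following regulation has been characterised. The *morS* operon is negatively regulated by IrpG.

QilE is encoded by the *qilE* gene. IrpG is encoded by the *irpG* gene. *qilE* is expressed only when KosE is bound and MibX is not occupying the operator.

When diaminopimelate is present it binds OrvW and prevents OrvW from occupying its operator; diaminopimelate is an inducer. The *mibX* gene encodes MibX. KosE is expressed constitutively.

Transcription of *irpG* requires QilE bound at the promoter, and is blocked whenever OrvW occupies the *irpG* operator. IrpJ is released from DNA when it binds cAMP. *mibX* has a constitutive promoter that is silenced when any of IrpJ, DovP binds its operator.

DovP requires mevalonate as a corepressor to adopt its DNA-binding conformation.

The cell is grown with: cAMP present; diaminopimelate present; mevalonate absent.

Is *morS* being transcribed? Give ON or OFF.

cAMP is present, so IrpJ is inactive.
Mevalonate is absent, so DovP is inactive.
With no repressor bound, *mibX* is transcribed.
So MibX is produced and active.
KosE is produced constitutively and is active.
With repressor MibX bound, *qilE* is not transcribed.
So QilE is not produced.
Diaminopimelate is present, so OrvW is inactive.
Required activator QilE is absent, so *irpG* is not transcribed.
So IrpG is not produced.
With no repressor bound, *morS* is transcribed.

ON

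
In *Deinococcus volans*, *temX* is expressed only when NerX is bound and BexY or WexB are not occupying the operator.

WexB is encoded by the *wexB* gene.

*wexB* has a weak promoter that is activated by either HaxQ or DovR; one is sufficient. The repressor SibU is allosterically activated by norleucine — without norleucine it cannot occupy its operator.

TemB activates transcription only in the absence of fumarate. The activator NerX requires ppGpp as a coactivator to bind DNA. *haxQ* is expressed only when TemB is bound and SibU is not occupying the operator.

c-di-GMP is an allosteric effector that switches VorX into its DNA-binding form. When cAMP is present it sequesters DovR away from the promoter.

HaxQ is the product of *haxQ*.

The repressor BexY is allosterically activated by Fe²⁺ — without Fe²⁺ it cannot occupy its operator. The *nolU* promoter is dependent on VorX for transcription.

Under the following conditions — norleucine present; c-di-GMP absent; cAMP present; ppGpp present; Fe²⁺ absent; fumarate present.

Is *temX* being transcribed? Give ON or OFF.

ON

ppGpp is present, so NerX is active.
Fe²⁺ is absent, so BexY is inactive.
Norleucine is present, so SibU is active.
Fumarate is present, so TemB is inactive.
With repressor SibU bound, *haxQ* is not transcribed.
So HaxQ is not produced.
cAMP is present, so DovR is inactive.
No activator is available at the *wexB* promoter, so *wexB* is not transcribed.
So WexB is not produced.
No repressor is bound and NerX is active, so *temX* is transcribed.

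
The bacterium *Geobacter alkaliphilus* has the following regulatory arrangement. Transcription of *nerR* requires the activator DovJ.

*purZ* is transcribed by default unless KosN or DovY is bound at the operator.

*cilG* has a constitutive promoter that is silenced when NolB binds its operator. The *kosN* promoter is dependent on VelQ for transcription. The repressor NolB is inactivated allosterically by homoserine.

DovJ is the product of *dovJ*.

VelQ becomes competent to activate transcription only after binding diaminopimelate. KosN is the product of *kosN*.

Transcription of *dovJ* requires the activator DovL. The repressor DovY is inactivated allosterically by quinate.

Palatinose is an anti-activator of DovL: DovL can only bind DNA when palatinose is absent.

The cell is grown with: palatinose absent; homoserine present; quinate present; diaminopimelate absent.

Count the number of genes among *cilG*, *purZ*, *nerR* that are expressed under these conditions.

3

Homoserine is present, so NolB is inactive.
With no repressor bound, *cilG* is transcribed.
→ *cilG* is ON.
Diaminopimelate is absent, so VelQ is inactive.
Required activator VelQ is absent, so *kosN* is not transcribed.
So KosN is not produced.
Quinate is present, so DovY is inactive.
With no repressor bound, *purZ* is transcribed.
→ *purZ* is ON.
Palatinose is absent, so DovL is active.
No repressor is bound and DovL is active, so *dovJ* is transcribed.
So DovJ is produced and active.
No repressor is bound and DovJ is active, so *nerR* is transcribed.
→ *nerR* is ON.
3 of the 3 genes are transcribed.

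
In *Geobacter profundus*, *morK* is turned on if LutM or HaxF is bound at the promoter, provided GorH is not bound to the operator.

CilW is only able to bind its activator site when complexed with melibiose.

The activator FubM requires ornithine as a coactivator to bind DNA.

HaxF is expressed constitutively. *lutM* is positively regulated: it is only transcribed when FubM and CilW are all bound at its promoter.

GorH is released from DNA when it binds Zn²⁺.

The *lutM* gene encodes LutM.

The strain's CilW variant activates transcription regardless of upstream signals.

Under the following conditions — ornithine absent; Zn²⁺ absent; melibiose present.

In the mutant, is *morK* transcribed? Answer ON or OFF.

Zn²⁺ is absent, so GorH is active.
Ornithine is absent, so FubM is inactive.
CilW is constitutively active in this strain.
Required activator FubM is absent, so *lutM* is not transcribed.
So LutM is not produced.
HaxF is produced constitutively and is active.
With repressor GorH bound, *morK* is not transcribed.

OFF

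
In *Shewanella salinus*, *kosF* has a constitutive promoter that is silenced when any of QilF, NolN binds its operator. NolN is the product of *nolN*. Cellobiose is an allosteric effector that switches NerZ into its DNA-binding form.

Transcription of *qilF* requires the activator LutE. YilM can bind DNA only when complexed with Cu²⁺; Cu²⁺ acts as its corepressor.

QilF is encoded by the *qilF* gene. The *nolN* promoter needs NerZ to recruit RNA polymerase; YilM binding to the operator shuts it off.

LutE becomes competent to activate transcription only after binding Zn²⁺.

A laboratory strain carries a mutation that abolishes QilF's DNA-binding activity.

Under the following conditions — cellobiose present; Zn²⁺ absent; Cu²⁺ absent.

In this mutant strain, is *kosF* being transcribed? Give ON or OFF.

OFF

QilF is non-functional in this strain, so it has no effect.
Cu²⁺ is absent, so YilM is inactive.
Cellobiose is present, so NerZ is active.
No repressor is bound and NerZ is active, so *nolN* is transcribed.
So NolN is produced and active.
With repressor NolN bound, *kosF* is not transcribed.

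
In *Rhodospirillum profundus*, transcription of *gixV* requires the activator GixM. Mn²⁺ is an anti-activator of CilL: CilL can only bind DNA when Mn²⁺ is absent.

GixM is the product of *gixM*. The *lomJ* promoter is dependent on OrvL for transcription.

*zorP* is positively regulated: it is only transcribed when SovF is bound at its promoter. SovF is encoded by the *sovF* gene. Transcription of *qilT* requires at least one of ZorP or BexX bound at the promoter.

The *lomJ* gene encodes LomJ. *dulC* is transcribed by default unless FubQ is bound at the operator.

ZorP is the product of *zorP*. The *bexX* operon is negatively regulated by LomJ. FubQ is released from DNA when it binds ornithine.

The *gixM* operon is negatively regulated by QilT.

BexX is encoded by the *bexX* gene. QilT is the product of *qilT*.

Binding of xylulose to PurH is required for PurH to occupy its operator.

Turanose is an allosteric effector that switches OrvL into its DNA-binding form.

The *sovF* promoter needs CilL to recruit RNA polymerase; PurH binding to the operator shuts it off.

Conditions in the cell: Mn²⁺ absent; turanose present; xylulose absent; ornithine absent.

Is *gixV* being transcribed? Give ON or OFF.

Mn²⁺ is absent, so CilL is active.
Xylulose is absent, so PurH is inactive.
No repressor is bound and CilL is active, so *sovF* is transcribed.
So SovF is produced and active.
No repressor is bound and SovF is active, so *zorP* is transcribed.
So ZorP is produced and active.
Turanose is present, so OrvL is active.
No repressor is bound and OrvL is active, so *lomJ* is transcribed.
So LomJ is produced and active.
With repressor LomJ bound, *bexX* is not transcribed.
So BexX is not produced.
Activator ZorP is present, so *qilT* is transcribed.
So QilT is produced and active.
With repressor QilT bound, *gixM* is not transcribed.
So GixM is not produced.
Required activator GixM is absent, so *gixV* is not transcribed.

OFF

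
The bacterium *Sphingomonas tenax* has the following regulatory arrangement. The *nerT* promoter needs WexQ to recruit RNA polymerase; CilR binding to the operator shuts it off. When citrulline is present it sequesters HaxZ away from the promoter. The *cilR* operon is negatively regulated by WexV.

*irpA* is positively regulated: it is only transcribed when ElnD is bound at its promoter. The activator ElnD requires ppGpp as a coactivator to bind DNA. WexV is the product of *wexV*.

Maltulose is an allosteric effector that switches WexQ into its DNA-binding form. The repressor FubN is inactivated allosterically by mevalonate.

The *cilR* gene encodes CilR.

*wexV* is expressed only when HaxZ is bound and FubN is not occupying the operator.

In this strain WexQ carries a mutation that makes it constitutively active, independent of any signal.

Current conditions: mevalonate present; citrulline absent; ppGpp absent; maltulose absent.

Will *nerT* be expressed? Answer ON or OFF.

WexQ is constitutively active in this strain.
Citrulline is absent, so HaxZ is active.
Mevalonate is present, so FubN is inactive.
No repressor is bound and HaxZ is active, so *wexV* is transcribed.
So WexV is produced and active.
With repressor WexV bound, *cilR* is not transcribed.
So CilR is not produced.
No repressor is bound and WexQ is active, so *nerT* is transcribed.

ON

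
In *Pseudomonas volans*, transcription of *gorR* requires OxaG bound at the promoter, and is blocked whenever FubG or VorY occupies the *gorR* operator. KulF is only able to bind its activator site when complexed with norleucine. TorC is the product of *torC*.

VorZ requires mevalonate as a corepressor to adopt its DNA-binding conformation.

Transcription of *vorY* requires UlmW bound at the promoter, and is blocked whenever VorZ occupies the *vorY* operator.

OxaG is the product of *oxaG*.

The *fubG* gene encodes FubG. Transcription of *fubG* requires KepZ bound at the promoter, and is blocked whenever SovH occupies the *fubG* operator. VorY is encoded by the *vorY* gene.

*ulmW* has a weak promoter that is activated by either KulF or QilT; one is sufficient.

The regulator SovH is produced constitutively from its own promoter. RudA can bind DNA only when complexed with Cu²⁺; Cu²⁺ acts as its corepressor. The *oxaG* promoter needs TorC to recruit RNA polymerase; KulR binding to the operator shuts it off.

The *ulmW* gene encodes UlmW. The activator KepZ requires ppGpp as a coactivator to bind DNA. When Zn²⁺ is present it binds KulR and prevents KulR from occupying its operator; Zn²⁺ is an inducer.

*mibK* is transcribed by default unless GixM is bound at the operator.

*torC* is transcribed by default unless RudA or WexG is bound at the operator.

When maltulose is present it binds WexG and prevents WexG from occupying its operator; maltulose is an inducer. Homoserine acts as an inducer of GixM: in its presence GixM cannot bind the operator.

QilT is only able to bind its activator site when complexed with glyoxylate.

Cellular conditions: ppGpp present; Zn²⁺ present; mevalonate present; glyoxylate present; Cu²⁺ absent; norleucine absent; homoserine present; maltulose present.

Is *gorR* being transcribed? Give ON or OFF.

SovH is produced constitutively and is active.
ppGpp is present, so KepZ is active.
With repressor SovH bound, *fubG* is not transcribed.
So FubG is not produced.
Cu²⁺ is absent, so RudA is inactive.
Maltulose is present, so WexG is inactive.
With no repressor bound, *torC* is transcribed.
So TorC is produced and active.
Zn²⁺ is present, so KulR is inactive.
No repressor is bound and TorC is active, so *oxaG* is transcribed.
So OxaG is produced and active.
Mevalonate is present, so VorZ is active.
Norleucine is absent, so KulF is inactive.
Glyoxylate is present, so QilT is active.
Activator QilT is present, so *ulmW* is transcribed.
So UlmW is produced and active.
With repressor VorZ bound, *vorY* is not transcribed.
So VorY is not produced.
No repressor is bound and OxaG is active, so *gorR* is transcribed.

ON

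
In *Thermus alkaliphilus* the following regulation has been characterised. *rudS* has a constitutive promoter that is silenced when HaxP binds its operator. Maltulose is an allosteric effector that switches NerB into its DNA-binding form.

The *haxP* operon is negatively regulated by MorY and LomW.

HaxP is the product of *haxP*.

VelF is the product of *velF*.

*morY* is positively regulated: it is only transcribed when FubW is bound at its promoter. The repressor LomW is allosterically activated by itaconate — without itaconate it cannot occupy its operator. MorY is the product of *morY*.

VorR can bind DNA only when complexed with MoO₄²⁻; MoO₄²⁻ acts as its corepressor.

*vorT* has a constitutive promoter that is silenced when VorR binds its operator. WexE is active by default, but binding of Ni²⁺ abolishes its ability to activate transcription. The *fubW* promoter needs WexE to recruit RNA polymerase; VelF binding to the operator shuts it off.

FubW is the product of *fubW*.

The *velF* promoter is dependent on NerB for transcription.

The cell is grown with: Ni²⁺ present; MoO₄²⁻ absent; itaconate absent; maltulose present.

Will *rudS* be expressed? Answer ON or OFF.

OFF

Maltulose is present, so NerB is active.
No repressor is bound and NerB is active, so *velF* is transcribed.
So VelF is produced and active.
Ni²⁺ is present, so WexE is inactive.
With repressor VelF bound, *fubW* is not transcribed.
So FubW is not produced.
Required activator FubW is absent, so *morY* is not transcribed.
So MorY is not produced.
Itaconate is absent, so LomW is inactive.
With no repressor bound, *haxP* is transcribed.
So HaxP is produced and active.
With repressor HaxP bound, *rudS* is not transcribed.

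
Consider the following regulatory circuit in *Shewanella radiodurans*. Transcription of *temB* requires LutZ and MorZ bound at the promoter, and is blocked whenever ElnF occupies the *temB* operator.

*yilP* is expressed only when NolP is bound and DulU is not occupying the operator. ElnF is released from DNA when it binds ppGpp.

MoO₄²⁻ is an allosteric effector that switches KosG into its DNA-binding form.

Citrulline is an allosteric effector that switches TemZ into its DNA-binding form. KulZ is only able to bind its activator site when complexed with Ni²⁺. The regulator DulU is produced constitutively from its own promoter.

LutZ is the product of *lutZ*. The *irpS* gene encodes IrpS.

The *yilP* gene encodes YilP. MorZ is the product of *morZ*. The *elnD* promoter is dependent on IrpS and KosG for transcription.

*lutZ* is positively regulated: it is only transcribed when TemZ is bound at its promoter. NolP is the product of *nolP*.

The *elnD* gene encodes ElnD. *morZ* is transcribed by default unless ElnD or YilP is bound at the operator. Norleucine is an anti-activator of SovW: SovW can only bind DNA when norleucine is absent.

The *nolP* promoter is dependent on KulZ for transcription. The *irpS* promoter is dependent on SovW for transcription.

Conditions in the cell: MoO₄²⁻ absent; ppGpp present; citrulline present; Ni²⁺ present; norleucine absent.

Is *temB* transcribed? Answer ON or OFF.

ON

Citrulline is present, so TemZ is active.
No repressor is bound and TemZ is active, so *lutZ* is transcribed.
So LutZ is produced and active.
Norleucine is absent, so SovW is active.
No repressor is bound and SovW is active, so *irpS* is transcribed.
So IrpS is produced and active.
MoO₄²⁻ is absent, so KosG is inactive.
Required activator KosG is absent, so *elnD* is not transcribed.
So ElnD is not produced.
DulU is produced constitutively and is active.
Ni²⁺ is present, so KulZ is active.
No repressor is bound and KulZ is active, so *nolP* is transcribed.
So NolP is produced and active.
With repressor DulU bound, *yilP* is not transcribed.
So YilP is not produced.
With no repressor bound, *morZ* is transcribed.
So MorZ is produced and active.
ppGpp is present, so ElnF is inactive.
No repressor is bound and LutZ and MorZ are active, so *temB* is transcribed.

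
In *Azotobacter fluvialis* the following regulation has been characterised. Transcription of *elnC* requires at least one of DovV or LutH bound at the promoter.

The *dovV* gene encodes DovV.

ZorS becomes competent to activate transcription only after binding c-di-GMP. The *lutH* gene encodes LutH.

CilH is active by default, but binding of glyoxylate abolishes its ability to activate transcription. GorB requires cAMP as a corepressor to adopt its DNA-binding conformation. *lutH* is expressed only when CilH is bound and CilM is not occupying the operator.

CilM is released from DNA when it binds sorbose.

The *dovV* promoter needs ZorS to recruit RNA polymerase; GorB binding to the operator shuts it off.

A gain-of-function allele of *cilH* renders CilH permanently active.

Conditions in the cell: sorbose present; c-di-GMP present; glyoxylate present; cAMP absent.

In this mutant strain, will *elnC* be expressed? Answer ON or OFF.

ON

c-di-GMP is present, so ZorS is active.
cAMP is absent, so GorB is inactive.
No repressor is bound and ZorS is active, so *dovV* is transcribed.
So DovV is produced and active.
Sorbose is present, so CilM is inactive.
CilH is constitutively active in this strain.
No repressor is bound and CilH is active, so *lutH* is transcribed.
So LutH is produced and active.
Activator DovV is present, so *elnC* is transcribed.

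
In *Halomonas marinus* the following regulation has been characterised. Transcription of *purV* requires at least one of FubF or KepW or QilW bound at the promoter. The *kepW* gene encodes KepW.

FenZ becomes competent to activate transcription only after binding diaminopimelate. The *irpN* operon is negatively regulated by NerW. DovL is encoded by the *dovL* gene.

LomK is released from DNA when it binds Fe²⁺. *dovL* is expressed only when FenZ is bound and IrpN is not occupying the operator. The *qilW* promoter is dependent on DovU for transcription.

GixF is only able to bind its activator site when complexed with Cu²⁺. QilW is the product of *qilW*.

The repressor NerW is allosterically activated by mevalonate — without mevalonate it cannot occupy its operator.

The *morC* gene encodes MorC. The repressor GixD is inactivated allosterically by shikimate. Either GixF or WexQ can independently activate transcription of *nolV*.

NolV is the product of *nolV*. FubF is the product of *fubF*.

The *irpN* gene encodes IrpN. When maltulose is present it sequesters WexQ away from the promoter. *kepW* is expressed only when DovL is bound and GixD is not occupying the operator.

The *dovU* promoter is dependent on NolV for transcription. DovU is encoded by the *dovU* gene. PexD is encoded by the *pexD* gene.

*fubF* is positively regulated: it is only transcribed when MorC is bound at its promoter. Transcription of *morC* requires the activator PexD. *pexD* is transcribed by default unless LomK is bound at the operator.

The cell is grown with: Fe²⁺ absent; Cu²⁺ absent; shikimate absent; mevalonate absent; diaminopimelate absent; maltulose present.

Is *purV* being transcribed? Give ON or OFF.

Fe²⁺ is absent, so LomK is active.
With repressor LomK bound, *pexD* is not transcribed.
So PexD is not produced.
Required activator PexD is absent, so *morC* is not transcribed.
So MorC is not produced.
Required activator MorC is absent, so *fubF* is not transcribed.
So FubF is not produced.
Shikimate is absent, so GixD is active.
Mevalonate is absent, so NerW is inactive.
With no repressor bound, *irpN* is transcribed.
So IrpN is produced and active.
Diaminopimelate is absent, so FenZ is inactive.
With repressor IrpN bound, *dovL* is not transcribed.
So DovL is not produced.
With repressor GixD bound, *kepW* is not transcribed.
So KepW is not produced.
Cu²⁺ is absent, so GixF is inactive.
Maltulose is present, so WexQ is inactive.
No activator is available at the *nolV* promoter, so *nolV* is not transcribed.
So NolV is not produced.
Required activator NolV is absent, so *dovU* is not transcribed.
So DovU is not produced.
Required activator DovU is absent, so *qilW* is not transcribed.
So QilW is not produced.
No activator is available at the *purV* promoter, so *purV* is not transcribed.

OFF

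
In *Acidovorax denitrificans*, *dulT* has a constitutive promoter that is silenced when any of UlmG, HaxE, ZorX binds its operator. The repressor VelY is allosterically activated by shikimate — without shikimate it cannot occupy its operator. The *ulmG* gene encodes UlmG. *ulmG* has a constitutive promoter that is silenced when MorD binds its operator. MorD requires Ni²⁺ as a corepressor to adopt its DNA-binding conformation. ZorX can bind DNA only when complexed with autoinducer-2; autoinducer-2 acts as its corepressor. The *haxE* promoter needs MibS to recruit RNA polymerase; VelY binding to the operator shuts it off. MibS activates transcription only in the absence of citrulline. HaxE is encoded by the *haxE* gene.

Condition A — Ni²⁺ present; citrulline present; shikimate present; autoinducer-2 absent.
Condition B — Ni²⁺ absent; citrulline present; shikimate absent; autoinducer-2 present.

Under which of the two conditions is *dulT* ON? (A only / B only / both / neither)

A only

Condition A:
Ni²⁺ is present, so MorD is active.
With repressor MorD bound, *ulmG* is not transcribed.
So UlmG is not produced.
Citrulline is present, so MibS is inactive.
Shikimate is present, so VelY is active.
With repressor VelY bound, *haxE* is not transcribed.
So HaxE is not produced.
Autoinducer-2 is absent, so ZorX is inactive.
With no repressor bound, *dulT* is transcribed.
→ *dulT* is ON in A.
Condition B:
Ni²⁺ is absent, so MorD is inactive.
With no repressor bound, *ulmG* is transcribed.
So UlmG is produced and active.
Citrulline is present, so MibS is inactive.
Shikimate is absent, so VelY is inactive.
Required activator MibS is absent, so *haxE* is not transcribed.
So HaxE is not produced.
Autoinducer-2 is present, so ZorX is active.
With repressor UlmG bound, *dulT* is not transcribed.
→ *dulT* is OFF in B.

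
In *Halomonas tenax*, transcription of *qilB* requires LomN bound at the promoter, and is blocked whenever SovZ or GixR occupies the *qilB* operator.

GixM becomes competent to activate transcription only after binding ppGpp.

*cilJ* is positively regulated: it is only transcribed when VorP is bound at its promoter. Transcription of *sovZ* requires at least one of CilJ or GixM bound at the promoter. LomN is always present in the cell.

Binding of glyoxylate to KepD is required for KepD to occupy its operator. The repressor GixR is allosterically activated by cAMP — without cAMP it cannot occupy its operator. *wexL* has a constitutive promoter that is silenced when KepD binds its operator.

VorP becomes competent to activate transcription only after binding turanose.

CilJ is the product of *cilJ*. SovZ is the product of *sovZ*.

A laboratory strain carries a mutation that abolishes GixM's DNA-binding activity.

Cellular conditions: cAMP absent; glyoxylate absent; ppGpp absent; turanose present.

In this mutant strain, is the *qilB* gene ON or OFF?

OFF

LomN is produced constitutively and is active.
Turanose is present, so VorP is active.
No repressor is bound and VorP is active, so *cilJ* is transcribed.
So CilJ is produced and active.
GixM is non-functional in this strain, so it has no effect.
Activator CilJ is present, so *sovZ* is transcribed.
So SovZ is produced and active.
cAMP is absent, so GixR is inactive.
With repressor SovZ bound, *qilB* is not transcribed.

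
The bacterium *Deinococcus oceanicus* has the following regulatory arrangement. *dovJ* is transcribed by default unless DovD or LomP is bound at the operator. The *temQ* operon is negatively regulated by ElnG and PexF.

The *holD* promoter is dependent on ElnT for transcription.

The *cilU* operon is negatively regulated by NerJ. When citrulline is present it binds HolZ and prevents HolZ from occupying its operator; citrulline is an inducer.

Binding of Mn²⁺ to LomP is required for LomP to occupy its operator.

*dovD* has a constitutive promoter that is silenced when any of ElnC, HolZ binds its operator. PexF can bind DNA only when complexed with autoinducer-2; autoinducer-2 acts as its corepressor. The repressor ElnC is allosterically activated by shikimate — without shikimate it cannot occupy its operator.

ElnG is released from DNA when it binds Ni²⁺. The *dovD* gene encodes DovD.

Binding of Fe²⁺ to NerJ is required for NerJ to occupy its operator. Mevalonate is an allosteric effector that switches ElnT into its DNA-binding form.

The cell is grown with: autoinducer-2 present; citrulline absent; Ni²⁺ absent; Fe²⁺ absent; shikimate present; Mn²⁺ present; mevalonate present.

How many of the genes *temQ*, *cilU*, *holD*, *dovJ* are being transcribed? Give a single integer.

Ni²⁺ is absent, so ElnG is active.
Autoinducer-2 is present, so PexF is active.
With repressor ElnG bound, *temQ* is not transcribed.
→ *temQ* is OFF.
Fe²⁺ is absent, so NerJ is inactive.
With no repressor bound, *cilU* is transcribed.
→ *cilU* is ON.
Mevalonate is present, so ElnT is active.
No repressor is bound and ElnT is active, so *holD* is transcribed.
→ *holD* is ON.
Shikimate is present, so ElnC is active.
Citrulline is absent, so HolZ is active.
With repressor ElnC bound, *dovD* is not transcribed.
So DovD is not produced.
Mn²⁺ is present, so LomP is active.
With repressor LomP bound, *dovJ* is not transcribed.
→ *dovJ* is OFF.
2 of the 4 genes are transcribed.

2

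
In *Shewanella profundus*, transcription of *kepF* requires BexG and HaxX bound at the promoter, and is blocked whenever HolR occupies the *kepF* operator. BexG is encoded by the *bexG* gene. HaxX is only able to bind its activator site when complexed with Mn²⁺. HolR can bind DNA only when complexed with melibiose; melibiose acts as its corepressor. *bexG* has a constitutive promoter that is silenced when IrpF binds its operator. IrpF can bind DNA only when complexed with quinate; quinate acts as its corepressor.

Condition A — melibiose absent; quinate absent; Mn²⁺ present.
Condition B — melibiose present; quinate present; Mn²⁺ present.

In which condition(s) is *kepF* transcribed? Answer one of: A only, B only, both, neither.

A only

Condition A:
Melibiose is absent, so HolR is inactive.
Quinate is absent, so IrpF is inactive.
With no repressor bound, *bexG* is transcribed.
So BexG is produced and active.
Mn²⁺ is present, so HaxX is active.
No repressor is bound and BexG and HaxX are active, so *kepF* is transcribed.
→ *kepF* is ON in A.
Condition B:
Melibiose is present, so HolR is active.
Quinate is present, so IrpF is active.
With repressor IrpF bound, *bexG* is not transcribed.
So BexG is not produced.
Mn²⁺ is present, so HaxX is active.
With repressor HolR bound, *kepF* is not transcribed.
→ *kepF* is OFF in B.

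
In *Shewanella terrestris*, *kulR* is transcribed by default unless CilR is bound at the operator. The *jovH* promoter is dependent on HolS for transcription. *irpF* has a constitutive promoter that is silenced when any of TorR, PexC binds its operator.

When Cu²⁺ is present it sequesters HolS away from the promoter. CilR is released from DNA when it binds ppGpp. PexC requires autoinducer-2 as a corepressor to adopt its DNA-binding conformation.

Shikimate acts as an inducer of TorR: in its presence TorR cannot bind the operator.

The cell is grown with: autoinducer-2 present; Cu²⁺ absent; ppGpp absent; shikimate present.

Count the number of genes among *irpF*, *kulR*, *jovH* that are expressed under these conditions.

Shikimate is present, so TorR is inactive.
Autoinducer-2 is present, so PexC is active.
With repressor PexC bound, *irpF* is not transcribed.
→ *irpF* is OFF.
ppGpp is absent, so CilR is active.
With repressor CilR bound, *kulR* is not transcribed.
→ *kulR* is OFF.
Cu²⁺ is absent, so HolS is active.
No repressor is bound and HolS is active, so *jovH* is transcribed.
→ *jovH* is ON.
1 of the 3 genes is transcribed.

1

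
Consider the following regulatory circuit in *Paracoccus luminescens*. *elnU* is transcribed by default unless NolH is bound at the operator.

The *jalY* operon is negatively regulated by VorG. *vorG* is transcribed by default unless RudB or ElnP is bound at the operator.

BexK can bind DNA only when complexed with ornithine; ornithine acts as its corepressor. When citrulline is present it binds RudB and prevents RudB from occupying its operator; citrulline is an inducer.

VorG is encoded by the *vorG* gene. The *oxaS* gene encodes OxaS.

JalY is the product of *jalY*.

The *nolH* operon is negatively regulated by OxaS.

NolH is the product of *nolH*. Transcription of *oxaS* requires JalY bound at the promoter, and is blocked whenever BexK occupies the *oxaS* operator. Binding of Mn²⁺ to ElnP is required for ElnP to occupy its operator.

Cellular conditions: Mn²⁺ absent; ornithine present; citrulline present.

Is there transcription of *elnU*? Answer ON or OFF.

Citrulline is present, so RudB is inactive.
Mn²⁺ is absent, so ElnP is inactive.
With no repressor bound, *vorG* is transcribed.
So VorG is produced and active.
With repressor VorG bound, *jalY* is not transcribed.
So JalY is not produced.
Ornithine is present, so BexK is active.
With repressor BexK bound, *oxaS* is not transcribed.
So OxaS is not produced.
With no repressor bound, *nolH* is transcribed.
So NolH is produced and active.
With repressor NolH bound, *elnU* is not transcribed.

OFF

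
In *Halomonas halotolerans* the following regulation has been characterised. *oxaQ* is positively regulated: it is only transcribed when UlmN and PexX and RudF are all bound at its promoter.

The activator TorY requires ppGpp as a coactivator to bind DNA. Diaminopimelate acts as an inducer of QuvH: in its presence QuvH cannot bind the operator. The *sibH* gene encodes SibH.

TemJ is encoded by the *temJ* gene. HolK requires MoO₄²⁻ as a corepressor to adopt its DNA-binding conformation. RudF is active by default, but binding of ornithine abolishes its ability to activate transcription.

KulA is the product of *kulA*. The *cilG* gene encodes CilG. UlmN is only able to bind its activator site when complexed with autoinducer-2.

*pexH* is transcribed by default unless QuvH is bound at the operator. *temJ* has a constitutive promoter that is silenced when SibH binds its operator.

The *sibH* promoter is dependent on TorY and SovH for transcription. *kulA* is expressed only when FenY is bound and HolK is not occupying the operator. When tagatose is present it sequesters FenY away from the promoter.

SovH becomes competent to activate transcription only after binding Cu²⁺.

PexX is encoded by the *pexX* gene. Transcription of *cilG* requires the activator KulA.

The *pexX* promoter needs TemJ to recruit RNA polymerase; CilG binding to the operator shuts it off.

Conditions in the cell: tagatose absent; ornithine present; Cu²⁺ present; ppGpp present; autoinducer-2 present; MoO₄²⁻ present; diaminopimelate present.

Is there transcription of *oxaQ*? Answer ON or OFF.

OFF

Autoinducer-2 is present, so UlmN is active.
ppGpp is present, so TorY is active.
Cu²⁺ is present, so SovH is active.
No repressor is bound and TorY and SovH are active, so *sibH* is transcribed.
So SibH is produced and active.
With repressor SibH bound, *temJ* is not transcribed.
So TemJ is not produced.
Tagatose is absent, so FenY is active.
MoO₄²⁻ is present, so HolK is active.
With repressor HolK bound, *kulA* is not transcribed.
So KulA is not produced.
Required activator KulA is absent, so *cilG* is not transcribed.
So CilG is not produced.
Required activator TemJ is absent, so *pexX* is not transcribed.
So PexX is not produced.
Ornithine is present, so RudF is inactive.
Required activator PexX is absent, so *oxaQ* is not transcribed.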